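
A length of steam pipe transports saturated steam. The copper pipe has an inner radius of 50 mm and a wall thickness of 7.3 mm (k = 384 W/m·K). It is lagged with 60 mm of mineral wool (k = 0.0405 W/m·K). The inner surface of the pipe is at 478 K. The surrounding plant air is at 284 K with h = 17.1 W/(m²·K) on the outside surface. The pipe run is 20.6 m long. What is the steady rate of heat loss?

Treating each annulus and film as a series resistance:
R_copper pipe wall = ln(57.3/50)/(2π×384×20.6) = 2.742×10^-6 K/W
R_mineral wool = ln(117.3/57.3)/(2π×0.0405×20.6) = 0.1367 K/W
R_outer film = 1/(h_o·2πr_oL) = 1/(17.1×2π×0.1173×20.6) = 0.003852 K/W
R_total = 0.1405 K/W
Q = ΔT/R_total = 194/0.1405

Q ≈ 1380 W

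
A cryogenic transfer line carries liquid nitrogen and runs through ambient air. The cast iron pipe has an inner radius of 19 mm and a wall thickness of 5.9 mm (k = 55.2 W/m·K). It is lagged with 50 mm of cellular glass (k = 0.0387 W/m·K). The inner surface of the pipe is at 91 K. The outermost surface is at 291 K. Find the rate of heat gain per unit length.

q′ ≈ 44.2 W/m

Radial resistances (cylindrical: R_cond = ln(r_o/r_i)/(2πkL), R_conv = 1/(h·2πrL)):
R_cast iron pipe wall = ln(24.9/19)/(2π×55.2×1) = 7.797×10^-4 K/W
R_cellular glass = ln(74.9/24.9)/(2π×0.0387×1) = 4.529 K/W
R_total = 4.53 K/W
Q = ΔT/R_total = 200/4.53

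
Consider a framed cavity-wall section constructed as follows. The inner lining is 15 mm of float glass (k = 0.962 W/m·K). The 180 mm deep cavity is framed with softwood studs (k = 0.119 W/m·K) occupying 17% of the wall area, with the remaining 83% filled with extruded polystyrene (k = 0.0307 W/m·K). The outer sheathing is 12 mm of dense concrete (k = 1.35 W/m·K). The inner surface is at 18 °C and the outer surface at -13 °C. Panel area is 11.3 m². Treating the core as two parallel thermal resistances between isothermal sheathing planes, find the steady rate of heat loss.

Q ≈ 88.4 W

Sheathing layers in series; stud and cavity paths in parallel between them.
R_inner = 0.015/(0.962×11.3) = 0.00138 K/W
R_stud  = 0.18/(0.119×0.17×11.3) = 0.7874 K/W
R_cav   = 0.18/(0.0307×0.83×11.3) = 0.6251 K/W
1/R_core = 1/R_stud + 1/R_cav → R_core = 0.3485 K/W
R_outer = 0.012/(1.35×11.3) = 7.866×10^-4 K/W
R_total = 0.3506 K/W
Q = ΔT/R_total = 31/0.3506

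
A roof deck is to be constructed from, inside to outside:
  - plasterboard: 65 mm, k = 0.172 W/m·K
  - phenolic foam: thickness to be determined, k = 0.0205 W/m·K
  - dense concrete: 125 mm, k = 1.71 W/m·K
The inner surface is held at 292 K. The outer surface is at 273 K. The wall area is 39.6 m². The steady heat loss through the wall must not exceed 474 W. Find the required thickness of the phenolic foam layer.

L ≈ 23.3 mm

Series thermal resistances:
R_plasterboard = L/(kA) = 0.065/(0.172×39.6) = 0.009543 K/W
R_dense concrete = L/(kA) = 0.125/(1.71×39.6) = 0.001846 K/W
Sum of the known resistances R_other = 0.01139 K/W
Required total resistance R_tot = ΔT/Q_allow = 19/474 = 0.04008 K/W
R_phenolic foam = R_tot − R_other = 0.0287 K/W
L = R·k·A = 0.0287×0.0205×39.6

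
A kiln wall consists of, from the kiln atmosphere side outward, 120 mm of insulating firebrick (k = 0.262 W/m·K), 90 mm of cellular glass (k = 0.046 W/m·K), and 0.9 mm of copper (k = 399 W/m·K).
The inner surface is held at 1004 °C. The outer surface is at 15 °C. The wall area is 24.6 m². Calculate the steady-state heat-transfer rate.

Series thermal resistances:
R_insulating firebrick = L/(kA) = 0.12/(0.262×24.6) = 0.01862 K/W
R_cellular glass = L/(kA) = 0.09/(0.046×24.6) = 0.07953 K/W
R_copper = L/(kA) = 0.0009/(399×24.6) = 9.169×10^-8 K/W
R_total = 0.09815 K/W
Q = ΔT / R_total = 989 / 0.09815

Q ≈ 10100 W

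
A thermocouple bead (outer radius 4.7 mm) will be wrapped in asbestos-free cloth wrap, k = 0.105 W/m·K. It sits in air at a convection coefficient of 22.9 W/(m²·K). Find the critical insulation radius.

For a sphere r_cr = 2k/h = 2×0.105/22.9
r_cr = 9.17 mm; since the bare radius (4.7 mm) is below r_cr, adding a thin layer of insulation will *increase* heat loss.

r_cr ≈ 9.17 mm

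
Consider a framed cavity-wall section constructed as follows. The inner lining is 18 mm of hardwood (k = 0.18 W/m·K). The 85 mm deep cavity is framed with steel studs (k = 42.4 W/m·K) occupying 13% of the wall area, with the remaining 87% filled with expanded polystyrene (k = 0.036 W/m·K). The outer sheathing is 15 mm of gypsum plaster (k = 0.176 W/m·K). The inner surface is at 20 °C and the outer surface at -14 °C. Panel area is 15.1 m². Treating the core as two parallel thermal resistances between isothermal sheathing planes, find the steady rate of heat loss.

Q ≈ 2560 W

Sheathing layers in series; stud and cavity paths in parallel between them.
R_inner = 0.018/(0.18×15.1) = 0.006623 K/W
R_stud  = 0.085/(42.4×0.13×15.1) = 0.001021 K/W
R_cav   = 0.085/(0.036×0.87×15.1) = 0.1797 K/W
1/R_core = 1/R_stud + 1/R_cav → R_core = 0.001015 K/W
R_outer = 0.015/(0.176×15.1) = 0.005644 K/W
R_total = 0.01328 K/W
Q = ΔT/R_total = 34/0.01328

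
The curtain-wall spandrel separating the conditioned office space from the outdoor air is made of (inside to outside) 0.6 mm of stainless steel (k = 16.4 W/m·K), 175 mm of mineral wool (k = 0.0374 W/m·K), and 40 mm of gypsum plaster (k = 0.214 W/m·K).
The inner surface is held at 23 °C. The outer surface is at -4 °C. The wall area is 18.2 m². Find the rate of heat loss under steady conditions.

Q ≈ 101 W

Treating each layer as a thermal resistance in series:
R_stainless steel = L/(kA) = 0.0006/(16.4×18.2) = 2.01×10^-6 K/W
R_mineral wool = L/(kA) = 0.175/(0.0374×18.2) = 0.2571 K/W
R_gypsum plaster = L/(kA) = 0.04/(0.214×18.2) = 0.01027 K/W
R_total = 0.2674 K/W
Q = ΔT / R_total = 27 / 0.2674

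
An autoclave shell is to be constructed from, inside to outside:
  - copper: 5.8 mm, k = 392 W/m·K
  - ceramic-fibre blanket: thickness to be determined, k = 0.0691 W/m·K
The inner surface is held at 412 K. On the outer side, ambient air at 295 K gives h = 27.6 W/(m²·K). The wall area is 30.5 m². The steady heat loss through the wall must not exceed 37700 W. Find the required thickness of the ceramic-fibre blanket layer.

L ≈ 4.04 mm

Using the resistance-network approach (series):
R_copper = L/(kA) = 0.0058/(392×30.5) = 4.851×10^-7 K/W
R_outer film = 1/(h_o·A) = 1/(27.6×30.5) = 0.001188 K/W
Sum of the known resistances R_other = 0.001188 K/W
Required total resistance R_tot = ΔT/Q_allow = 117/37700 = 0.003103 K/W
R_ceramic-fibre blanket = R_tot − R_other = 0.001915 K/W
L = R·k·A = 0.001915×0.0691×30.5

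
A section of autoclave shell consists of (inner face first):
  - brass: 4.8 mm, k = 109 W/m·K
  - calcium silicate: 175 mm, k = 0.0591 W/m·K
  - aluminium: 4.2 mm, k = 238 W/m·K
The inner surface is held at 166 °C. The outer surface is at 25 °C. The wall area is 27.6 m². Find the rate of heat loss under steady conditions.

Q ≈ 1310 W

Treating each layer as a thermal resistance in series:
R_brass = L/(kA) = 0.0048/(109×27.6) = 1.596×10^-6 K/W
R_calcium silicate = L/(kA) = 0.175/(0.0591×27.6) = 0.1073 K/W
R_aluminium = L/(kA) = 0.0042/(238×27.6) = 6.394×10^-7 K/W
R_total = 0.1073 K/W
Q = ΔT / R_total = 141 / 0.1073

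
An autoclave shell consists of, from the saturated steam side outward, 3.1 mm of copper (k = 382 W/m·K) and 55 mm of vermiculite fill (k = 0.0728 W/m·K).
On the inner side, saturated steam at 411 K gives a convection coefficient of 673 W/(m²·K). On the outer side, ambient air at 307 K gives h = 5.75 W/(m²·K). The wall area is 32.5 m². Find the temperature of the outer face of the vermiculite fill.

Treating each layer as a thermal resistance in series:
R_inner film = 1/(h_i·A) = 1/(673×32.5) = 4.572×10^-5 K/W
R_copper = L/(kA) = 0.0031/(382×32.5) = 2.497×10^-7 K/W
R_vermiculite fill = L/(kA) = 0.055/(0.0728×32.5) = 0.02325 K/W
R_outer film = 1/(h_o·A) = 1/(5.75×32.5) = 0.005351 K/W
R_total = 0.02864 K/W;  Q = ΔT/R_total = 104/0.02864 = 3631 W
T_interface = T_inner − Q·ΣR(inner→interface) = 411 − 3630×0.02329

T ≈ 326 K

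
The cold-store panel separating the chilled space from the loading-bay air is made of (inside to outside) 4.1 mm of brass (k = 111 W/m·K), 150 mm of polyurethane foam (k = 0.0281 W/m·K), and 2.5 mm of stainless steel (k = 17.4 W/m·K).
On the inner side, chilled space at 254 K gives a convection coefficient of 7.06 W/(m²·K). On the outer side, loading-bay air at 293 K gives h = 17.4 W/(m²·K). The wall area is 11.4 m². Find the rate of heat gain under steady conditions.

Q ≈ 80.3 W

Series thermal resistances:
R_inner film = 1/(h_i·A) = 1/(7.06×11.4) = 0.01242 K/W
R_brass = L/(kA) = 0.0041/(111×11.4) = 3.24×10^-6 K/W
R_polyurethane foam = L/(kA) = 0.15/(0.0281×11.4) = 0.4683 K/W
R_stainless steel = L/(kA) = 0.0025/(17.4×11.4) = 1.26×10^-5 K/W
R_outer film = 1/(h_o·A) = 1/(17.4×11.4) = 0.005041 K/W
R_total = 0.4857 K/W
Q = ΔT / R_total = 39 / 0.4857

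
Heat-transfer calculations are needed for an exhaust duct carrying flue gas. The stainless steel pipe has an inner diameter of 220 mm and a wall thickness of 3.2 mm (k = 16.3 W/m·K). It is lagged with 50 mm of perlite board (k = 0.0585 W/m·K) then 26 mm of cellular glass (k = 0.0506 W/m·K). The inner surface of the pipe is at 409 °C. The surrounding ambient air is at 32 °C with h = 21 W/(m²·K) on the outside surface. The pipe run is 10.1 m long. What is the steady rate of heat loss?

Q ≈ 2540 W

For a radial system each layer contributes R = ln(r_out/r_in)/(2πkL); films add R = 1/(hA).
R_stainless steel pipe wall = ln(113.2/110)/(2π×16.3×10.1) = 2.772×10^-5 K/W
R_perlite board = ln(163.2/113.2)/(2π×0.0585×10.1) = 0.09854 K/W
R_cellular glass = ln(189.2/163.2)/(2π×0.0506×10.1) = 0.04604 K/W
R_outer film = 1/(h_o·2πr_oL) = 1/(21×2π×0.1892×10.1) = 0.003966 K/W
R_total = 0.1486 K/W
Q = ΔT/R_total = 377/0.1486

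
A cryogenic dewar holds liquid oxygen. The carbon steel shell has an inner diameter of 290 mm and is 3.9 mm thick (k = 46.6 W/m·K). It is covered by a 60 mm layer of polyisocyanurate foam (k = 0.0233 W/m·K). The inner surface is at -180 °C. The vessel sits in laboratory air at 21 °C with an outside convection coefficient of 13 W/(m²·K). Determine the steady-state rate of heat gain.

Each spherical layer contributes R = (1/r_i − 1/r_o)/(4πk):
R_carbon steel shell = (1/0.145 − 1/0.1489)/(4π×46.6) = 3.085×10^-4 K/W
R_polyisocyanurate foam = (1/0.1489 − 1/0.2089)/(4π×0.0233) = 6.588 K/W
R_outer film = 1/(h·4πr_o²) = 1/(13×4π×0.2089²) = 0.1403 K/W
R_total = 6.729 K/W
Q = ΔT/R_total = 201/6.729

Q ≈ 29.9 W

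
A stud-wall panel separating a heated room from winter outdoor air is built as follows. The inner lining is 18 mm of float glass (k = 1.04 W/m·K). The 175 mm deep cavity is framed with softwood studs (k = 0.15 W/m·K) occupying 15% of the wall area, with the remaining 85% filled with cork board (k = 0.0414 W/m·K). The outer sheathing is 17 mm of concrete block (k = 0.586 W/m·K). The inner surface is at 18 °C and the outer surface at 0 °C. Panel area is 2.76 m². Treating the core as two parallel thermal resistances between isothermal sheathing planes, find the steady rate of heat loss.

Sheathing layers in series; stud and cavity paths in parallel between them.
R_inner = 0.018/(1.04×2.76) = 0.006271 K/W
R_stud  = 0.175/(0.15×0.15×2.76) = 2.818 K/W
R_cav   = 0.175/(0.0414×0.85×2.76) = 1.802 K/W
1/R_core = 1/R_stud + 1/R_cav → R_core = 1.099 K/W
R_outer = 0.017/(0.586×2.76) = 0.01051 K/W
R_total = 1.116 K/W
Q = ΔT/R_total = 18/1.116

Q ≈ 16.1 W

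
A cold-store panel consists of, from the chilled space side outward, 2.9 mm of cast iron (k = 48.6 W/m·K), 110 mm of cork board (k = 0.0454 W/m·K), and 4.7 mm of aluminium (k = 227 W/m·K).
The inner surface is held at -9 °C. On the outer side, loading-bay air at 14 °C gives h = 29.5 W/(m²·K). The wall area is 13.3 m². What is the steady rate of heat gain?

Model the wall as resistances in series:
R_cast iron = L/(kA) = 0.0029/(48.6×13.3) = 4.487×10^-6 K/W
R_cork board = L/(kA) = 0.11/(0.0454×13.3) = 0.1822 K/W
R_aluminium = L/(kA) = 0.0047/(227×13.3) = 1.557×10^-6 K/W
R_outer film = 1/(h_o·A) = 1/(29.5×13.3) = 0.002549 K/W
R_total = 0.1847 K/W
Q = ΔT / R_total = 23 / 0.1847

Q ≈ 125 W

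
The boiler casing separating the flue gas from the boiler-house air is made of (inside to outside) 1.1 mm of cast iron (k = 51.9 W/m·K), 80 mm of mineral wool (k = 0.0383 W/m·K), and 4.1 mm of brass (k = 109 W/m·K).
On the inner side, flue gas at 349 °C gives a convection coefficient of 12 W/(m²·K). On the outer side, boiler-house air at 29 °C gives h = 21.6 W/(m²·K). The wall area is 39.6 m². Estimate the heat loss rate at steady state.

Q ≈ 5710 W

Model the wall as resistances in series:
R_inner film = 1/(h_i·A) = 1/(12×39.6) = 0.002104 K/W
R_cast iron = L/(kA) = 0.0011/(51.9×39.6) = 5.352×10^-7 K/W
R_mineral wool = L/(kA) = 0.08/(0.0383×39.6) = 0.05275 K/W
R_brass = L/(kA) = 0.0041/(109×39.6) = 9.499×10^-7 K/W
R_outer film = 1/(h_o·A) = 1/(21.6×39.6) = 0.001169 K/W
R_total = 0.05602 K/W
Q = ΔT / R_total = 320 / 0.05602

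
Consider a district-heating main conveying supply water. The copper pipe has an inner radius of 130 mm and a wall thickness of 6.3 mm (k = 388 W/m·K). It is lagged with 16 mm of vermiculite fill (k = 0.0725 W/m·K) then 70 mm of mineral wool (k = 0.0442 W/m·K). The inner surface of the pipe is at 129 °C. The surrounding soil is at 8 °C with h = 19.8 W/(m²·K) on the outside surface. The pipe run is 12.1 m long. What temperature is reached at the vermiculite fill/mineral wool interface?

Radial resistances (cylindrical: R_cond = ln(r_o/r_i)/(2πkL), R_conv = 1/(h·2πrL)):
R_copper pipe wall = ln(136.3/130)/(2π×388×12.1) = 1.604×10^-6 K/W
R_vermiculite fill = ln(152.3/136.3)/(2π×0.0725×12.1) = 0.02014 K/W
R_mineral wool = ln(222.3/152.3)/(2π×0.0442×12.1) = 0.1125 K/W
R_outer film = 1/(h_o·2πr_oL) = 1/(19.8×2π×0.2223×12.1) = 0.002988 K/W
R_total = 0.1357 K/W
Q = ΔT/R_total = 121/0.1357
Q = 892 W
T_interface = T_inner − Q·ΣR(inner→interface) = 129 − 892×0.02014

T ≈ 111 °C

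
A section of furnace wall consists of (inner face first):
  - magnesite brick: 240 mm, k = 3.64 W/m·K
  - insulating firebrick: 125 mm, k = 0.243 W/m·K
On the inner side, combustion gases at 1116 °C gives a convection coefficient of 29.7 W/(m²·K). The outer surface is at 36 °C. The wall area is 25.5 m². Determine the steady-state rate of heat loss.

Q ≈ 44900 W

Thermal resistances in series:
R_inner film = 1/(h_i·A) = 1/(29.7×25.5) = 0.00132 K/W
R_magnesite brick = L/(kA) = 0.24/(3.64×25.5) = 0.002586 K/W
R_insulating firebrick = L/(kA) = 0.125/(0.243×25.5) = 0.02017 K/W
R_total = 0.02408 K/W
Q = ΔT / R_total = 1080 / 0.02408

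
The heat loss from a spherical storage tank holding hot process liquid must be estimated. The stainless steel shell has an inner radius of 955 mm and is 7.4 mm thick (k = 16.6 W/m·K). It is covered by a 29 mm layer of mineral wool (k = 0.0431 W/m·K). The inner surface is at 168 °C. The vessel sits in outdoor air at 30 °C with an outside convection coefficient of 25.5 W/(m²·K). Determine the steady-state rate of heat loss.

Q ≈ 2330 W

For a spherical shell R = (1/r₁ − 1/r₂)/(4πk); film R = 1/(h·4πr²). In series:
R_stainless steel shell = (1/0.955 − 1/0.9624)/(4π×16.6) = 3.86×10^-5 K/W
R_mineral wool = (1/0.9624 − 1/0.9914)/(4π×0.0431) = 0.05612 K/W
R_outer film = 1/(h·4πr_o²) = 1/(25.5×4π×0.9914²) = 0.003175 K/W
R_total = 0.05933 K/W
Q = ΔT/R_total = 138/0.05933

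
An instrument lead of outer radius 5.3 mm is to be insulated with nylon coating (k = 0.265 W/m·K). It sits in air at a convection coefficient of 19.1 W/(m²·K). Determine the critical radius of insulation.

r_cr ≈ 13.9 mm

For a cylinder r_cr = k/h = 0.265/19.1
r_cr = 13.9 mm; since the bare radius (5.3 mm) is below r_cr, adding a thin layer of insulation will *increase* heat loss.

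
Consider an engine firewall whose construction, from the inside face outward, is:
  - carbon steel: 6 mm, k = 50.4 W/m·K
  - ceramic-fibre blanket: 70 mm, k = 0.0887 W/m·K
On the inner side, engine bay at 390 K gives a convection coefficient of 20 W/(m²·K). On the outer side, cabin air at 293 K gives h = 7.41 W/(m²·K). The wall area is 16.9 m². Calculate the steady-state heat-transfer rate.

Q ≈ 1680 W

Treating each layer as a thermal resistance in series:
R_inner film = 1/(h_i·A) = 1/(20×16.9) = 0.002959 K/W
R_carbon steel = L/(kA) = 0.006/(50.4×16.9) = 7.044×10^-6 K/W
R_ceramic-fibre blanket = L/(kA) = 0.07/(0.0887×16.9) = 0.0467 K/W
R_outer film = 1/(h_o·A) = 1/(7.41×16.9) = 0.007985 K/W
R_total = 0.05765 K/W
Q = ΔT / R_total = 97 / 0.05765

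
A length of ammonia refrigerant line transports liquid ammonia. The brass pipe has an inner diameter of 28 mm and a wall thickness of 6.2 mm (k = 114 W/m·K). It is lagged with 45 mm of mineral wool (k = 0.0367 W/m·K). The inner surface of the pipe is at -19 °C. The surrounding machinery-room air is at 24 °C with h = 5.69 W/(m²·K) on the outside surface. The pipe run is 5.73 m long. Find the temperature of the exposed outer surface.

T ≈ 20.7 °C

Per-layer cylindrical resistances, series-summed:
R_brass pipe wall = ln(20.2/14)/(2π×114×5.73) = 8.933×10^-5 K/W
R_mineral wool = ln(65.2/20.2)/(2π×0.0367×5.73) = 0.8868 K/W
R_outer film = 1/(h_o·2πr_oL) = 1/(5.69×2π×0.0652×5.73) = 0.07487 K/W
R_total = 0.9618 K/W
Q = ΔT/R_total = 43/0.9618
Q = 44.7 W
T_interface = T_inner + Q·ΣR(inner→interface) = -19 + 44.7×0.8869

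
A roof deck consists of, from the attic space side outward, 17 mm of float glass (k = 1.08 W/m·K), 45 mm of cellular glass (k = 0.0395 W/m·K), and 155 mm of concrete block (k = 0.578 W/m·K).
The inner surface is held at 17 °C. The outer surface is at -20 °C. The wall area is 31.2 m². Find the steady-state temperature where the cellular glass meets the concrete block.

T ≈ -13 °C

Series thermal resistances:
R_float glass = L/(kA) = 0.017/(1.08×31.2) = 5.045×10^-4 K/W
R_cellular glass = L/(kA) = 0.045/(0.0395×31.2) = 0.03651 K/W
R_concrete block = L/(kA) = 0.155/(0.578×31.2) = 0.008595 K/W
R_total = 0.04561 K/W;  Q = ΔT/R_total = 37/0.04561 = 811.2 W
T_interface = T_inner − Q·ΣR(inner→interface) = 17 − 811×0.03702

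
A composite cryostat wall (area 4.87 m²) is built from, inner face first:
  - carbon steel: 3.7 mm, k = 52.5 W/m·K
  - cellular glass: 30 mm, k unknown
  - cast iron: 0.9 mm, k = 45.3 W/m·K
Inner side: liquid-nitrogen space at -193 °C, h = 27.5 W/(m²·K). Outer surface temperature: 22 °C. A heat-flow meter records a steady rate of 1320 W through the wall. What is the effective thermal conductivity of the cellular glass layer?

k ≈ 0.0396 W/(m·K)

Using the resistance-network approach (series):
R_inner film = 1/(h_i·A) = 1/(27.5×4.87) = 0.007467 K/W
R_carbon steel = L/(kA) = 0.0037/(52.5×4.87) = 1.447×10^-5 K/W
R_cast iron = L/(kA) = 0.0009/(45.3×4.87) = 4.08×10^-6 K/W
Sum of known resistances R_other = 0.007485 K/W
Total R = ΔT/Q = 215/1320 = 0.1629 K/W
R_cellular glass = R_total − R_other = 0.1554 K/W
k = L/(R·A) = 0.03/(0.1554×4.87)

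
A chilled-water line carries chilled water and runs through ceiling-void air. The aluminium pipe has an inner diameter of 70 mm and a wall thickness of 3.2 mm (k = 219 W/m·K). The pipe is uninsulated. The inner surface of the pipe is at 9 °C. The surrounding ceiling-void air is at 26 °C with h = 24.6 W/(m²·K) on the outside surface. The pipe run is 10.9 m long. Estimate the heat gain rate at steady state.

Cylindrical conduction, so R = ln(r₂/r₁)/(2πkL) per layer, in series:
R_aluminium pipe wall = ln(38.2/35)/(2π×219×10.9) = 5.833×10^-6 K/W
R_outer film = 1/(h_o·2πr_oL) = 1/(24.6×2π×0.0382×10.9) = 0.01554 K/W
R_total = 0.01554 K/W
Q = ΔT/R_total = 17/0.01554

Q ≈ 1090 W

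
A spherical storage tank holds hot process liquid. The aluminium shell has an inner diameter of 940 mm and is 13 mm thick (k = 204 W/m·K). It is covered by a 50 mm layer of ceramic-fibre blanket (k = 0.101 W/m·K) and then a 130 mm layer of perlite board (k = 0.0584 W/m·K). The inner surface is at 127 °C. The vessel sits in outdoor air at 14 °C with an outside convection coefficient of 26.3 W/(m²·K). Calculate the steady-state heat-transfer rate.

Q ≈ 171 W

For a spherical shell R = (1/r₁ − 1/r₂)/(4πk); film R = 1/(h·4πr²). In series:
R_aluminium shell = (1/0.47 − 1/0.483)/(4π×204) = 2.234×10^-5 K/W
R_ceramic-fibre blanket = (1/0.483 − 1/0.533)/(4π×0.101) = 0.153 K/W
R_perlite board = (1/0.533 − 1/0.663)/(4π×0.0584) = 0.5013 K/W
R_outer film = 1/(h·4πr_o²) = 1/(26.3×4π×0.663²) = 0.006883 K/W
R_total = 0.6612 K/W
Q = ΔT/R_total = 113/0.6612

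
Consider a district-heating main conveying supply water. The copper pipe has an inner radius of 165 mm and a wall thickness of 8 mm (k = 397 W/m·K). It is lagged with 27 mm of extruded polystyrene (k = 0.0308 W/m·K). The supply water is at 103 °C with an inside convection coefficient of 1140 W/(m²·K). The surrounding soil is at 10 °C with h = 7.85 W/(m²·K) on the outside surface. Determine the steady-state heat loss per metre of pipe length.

Per-layer cylindrical resistances, series-summed:
R_inner film = 1/(h_i·2πr₁L) = 1/(1140×2π×0.165×1) = 8.461×10^-4 K/W
R_copper pipe wall = ln(173/165)/(2π×397×1) = 1.898×10^-5 K/W
R_extruded polystyrene = ln(200/173)/(2π×0.0308×1) = 0.7494 K/W
R_outer film = 1/(h_o·2πr_oL) = 1/(7.85×2π×0.2×1) = 0.1014 K/W
R_total = 0.8516 K/W
Q = ΔT/R_total = 93/0.8516

q′ ≈ 109 W/m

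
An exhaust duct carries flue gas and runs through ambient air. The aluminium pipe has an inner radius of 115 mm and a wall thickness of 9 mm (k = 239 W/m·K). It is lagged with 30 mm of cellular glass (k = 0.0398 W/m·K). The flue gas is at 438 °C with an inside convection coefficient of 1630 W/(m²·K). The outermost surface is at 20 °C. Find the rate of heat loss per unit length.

q′ ≈ 482 W/m

Per-layer cylindrical resistances, series-summed:
R_inner film = 1/(h_i·2πr₁L) = 1/(1630×2π×0.115×1) = 8.491×10^-4 K/W
R_aluminium pipe wall = ln(124/115)/(2π×239×1) = 5.018×10^-5 K/W
R_cellular glass = ln(154/124)/(2π×0.0398×1) = 0.8664 K/W
R_total = 0.8673 K/W
Q = ΔT/R_total = 418/0.8673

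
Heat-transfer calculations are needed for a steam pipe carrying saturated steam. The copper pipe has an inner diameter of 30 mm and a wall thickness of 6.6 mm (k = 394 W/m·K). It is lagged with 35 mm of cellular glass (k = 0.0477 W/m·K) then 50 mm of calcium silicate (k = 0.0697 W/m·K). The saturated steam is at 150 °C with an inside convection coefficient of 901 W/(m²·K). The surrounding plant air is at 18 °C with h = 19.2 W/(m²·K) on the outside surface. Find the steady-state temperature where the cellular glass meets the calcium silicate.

For a radial system each layer contributes R = ln(r_out/r_in)/(2πkL); films add R = 1/(hA).
R_inner film = 1/(h_i·2πr₁L) = 1/(901×2π×0.015×1) = 0.01178 K/W
R_copper pipe wall = ln(21.6/15)/(2π×394×1) = 1.473×10^-4 K/W
R_cellular glass = ln(56.6/21.6)/(2π×0.0477×1) = 3.214 K/W
R_calcium silicate = ln(106.6/56.6)/(2π×0.0697×1) = 1.446 K/W
R_outer film = 1/(h_o·2πr_oL) = 1/(19.2×2π×0.1066×1) = 0.07776 K/W
R_total = 4.749 K/W
Q = ΔT/R_total = 132/4.749
Q = 27.8 W/m
T_interface = T_inner − Q·ΣR(inner→interface) = 150 − 27.8×3.226

T ≈ 60.3 °C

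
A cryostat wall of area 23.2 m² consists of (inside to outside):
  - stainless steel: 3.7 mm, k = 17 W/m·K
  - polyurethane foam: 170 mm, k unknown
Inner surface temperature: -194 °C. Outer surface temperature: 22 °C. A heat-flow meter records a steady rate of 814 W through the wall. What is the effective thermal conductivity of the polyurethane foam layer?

k ≈ 0.0276 W/(m·K)

Model the wall as resistances in series:
R_stainless steel = L/(kA) = 0.0037/(17×23.2) = 9.381×10^-6 K/W
Sum of known resistances R_other = 9.381×10^-6 K/W
Total R = ΔT/Q = 216/814 = 0.2654 K/W
R_polyurethane foam = R_total − R_other = 0.2653 K/W
k = L/(R·A) = 0.17/(0.2653×23.2)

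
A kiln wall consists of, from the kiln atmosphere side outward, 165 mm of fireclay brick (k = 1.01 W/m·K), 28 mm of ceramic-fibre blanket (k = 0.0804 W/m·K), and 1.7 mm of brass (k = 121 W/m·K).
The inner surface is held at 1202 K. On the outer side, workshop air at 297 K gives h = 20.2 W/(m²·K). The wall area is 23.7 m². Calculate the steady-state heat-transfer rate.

Series thermal resistances:
R_fireclay brick = L/(kA) = 0.165/(1.01×23.7) = 0.006893 K/W
R_ceramic-fibre blanket = L/(kA) = 0.028/(0.0804×23.7) = 0.01469 K/W
R_brass = L/(kA) = 0.0017/(121×23.7) = 5.928×10^-7 K/W
R_outer film = 1/(h_o·A) = 1/(20.2×23.7) = 0.002089 K/W
R_total = 0.02368 K/W
Q = ΔT / R_total = 905 / 0.02368

Q ≈ 38200 W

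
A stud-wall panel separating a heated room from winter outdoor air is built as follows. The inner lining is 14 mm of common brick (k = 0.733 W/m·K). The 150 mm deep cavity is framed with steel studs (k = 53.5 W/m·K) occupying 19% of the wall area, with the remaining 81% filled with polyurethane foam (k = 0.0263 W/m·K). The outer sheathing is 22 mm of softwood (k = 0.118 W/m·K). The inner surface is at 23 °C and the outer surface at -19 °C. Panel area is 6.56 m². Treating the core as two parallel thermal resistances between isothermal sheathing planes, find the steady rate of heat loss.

Sheathing layers in series; stud and cavity paths in parallel between them.
R_inner = 0.014/(0.733×6.56) = 0.002912 K/W
R_stud  = 0.15/(53.5×0.19×6.56) = 0.002249 K/W
R_cav   = 0.15/(0.0263×0.81×6.56) = 1.073 K/W
1/R_core = 1/R_stud + 1/R_cav → R_core = 0.002245 K/W
R_outer = 0.022/(0.118×6.56) = 0.02842 K/W
R_total = 0.03358 K/W
Q = ΔT/R_total = 42/0.03358

Q ≈ 1250 W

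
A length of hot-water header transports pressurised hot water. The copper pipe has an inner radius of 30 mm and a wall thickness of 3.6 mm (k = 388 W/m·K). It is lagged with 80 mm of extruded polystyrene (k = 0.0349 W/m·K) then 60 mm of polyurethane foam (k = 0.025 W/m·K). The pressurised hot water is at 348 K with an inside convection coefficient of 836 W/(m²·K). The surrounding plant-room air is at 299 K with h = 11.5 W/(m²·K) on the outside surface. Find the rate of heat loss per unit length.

Radial resistances (cylindrical: R_cond = ln(r_o/r_i)/(2πkL), R_conv = 1/(h·2πrL)):
R_inner film = 1/(h_i·2πr₁L) = 1/(836×2π×0.03×1) = 0.006346 K/W
R_copper pipe wall = ln(33.6/30)/(2π×388×1) = 4.649×10^-5 K/W
R_extruded polystyrene = ln(113.6/33.6)/(2π×0.0349×1) = 5.555 K/W
R_polyurethane foam = ln(173.6/113.6)/(2π×0.025×1) = 2.7 K/W
R_outer film = 1/(h_o·2πr_oL) = 1/(11.5×2π×0.1736×1) = 0.07972 K/W
R_total = 8.341 K/W
Q = ΔT/R_total = 49/8.341

q′ ≈ 5.87 W/m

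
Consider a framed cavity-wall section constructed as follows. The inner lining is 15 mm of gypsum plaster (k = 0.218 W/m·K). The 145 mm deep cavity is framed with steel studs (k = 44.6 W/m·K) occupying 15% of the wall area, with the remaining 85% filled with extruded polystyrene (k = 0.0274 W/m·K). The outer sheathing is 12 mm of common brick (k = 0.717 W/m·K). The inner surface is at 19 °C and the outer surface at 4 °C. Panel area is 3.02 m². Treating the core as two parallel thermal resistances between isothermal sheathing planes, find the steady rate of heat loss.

Q ≈ 423 W

Sheathing layers in series; stud and cavity paths in parallel between them.
R_inner = 0.015/(0.218×3.02) = 0.02278 K/W
R_stud  = 0.145/(44.6×0.15×3.02) = 0.007177 K/W
R_cav   = 0.145/(0.0274×0.85×3.02) = 2.062 K/W
1/R_core = 1/R_stud + 1/R_cav → R_core = 0.007152 K/W
R_outer = 0.012/(0.717×3.02) = 0.005542 K/W
R_total = 0.03548 K/W
Q = ΔT/R_total = 15/0.03548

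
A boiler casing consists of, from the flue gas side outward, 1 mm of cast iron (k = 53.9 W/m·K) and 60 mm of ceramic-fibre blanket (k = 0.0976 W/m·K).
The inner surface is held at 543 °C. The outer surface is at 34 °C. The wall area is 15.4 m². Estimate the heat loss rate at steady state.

Using the resistance-network approach (series):
R_cast iron = L/(kA) = 0.001/(53.9×15.4) = 1.205×10^-6 K/W
R_ceramic-fibre blanket = L/(kA) = 0.06/(0.0976×15.4) = 0.03992 K/W
R_total = 0.03992 K/W
Q = ΔT / R_total = 509 / 0.03992

Q ≈ 12800 W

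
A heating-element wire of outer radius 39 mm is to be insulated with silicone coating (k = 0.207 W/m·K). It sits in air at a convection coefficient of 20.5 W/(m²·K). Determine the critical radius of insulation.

r_cr ≈ 10.1 mm

For a cylinder r_cr = k/h = 0.207/20.5
r_cr = 10.1 mm; since the bare radius (39 mm) is above r_cr, any added insulation will reduce heat loss.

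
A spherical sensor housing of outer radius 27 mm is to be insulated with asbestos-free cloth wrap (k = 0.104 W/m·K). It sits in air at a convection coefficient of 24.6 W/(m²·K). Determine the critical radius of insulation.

r_cr ≈ 8.46 mm

For a sphere r_cr = 2k/h = 2×0.104/24.6
r_cr = 8.46 mm; since the bare radius (27 mm) is above r_cr, any added insulation will reduce heat loss.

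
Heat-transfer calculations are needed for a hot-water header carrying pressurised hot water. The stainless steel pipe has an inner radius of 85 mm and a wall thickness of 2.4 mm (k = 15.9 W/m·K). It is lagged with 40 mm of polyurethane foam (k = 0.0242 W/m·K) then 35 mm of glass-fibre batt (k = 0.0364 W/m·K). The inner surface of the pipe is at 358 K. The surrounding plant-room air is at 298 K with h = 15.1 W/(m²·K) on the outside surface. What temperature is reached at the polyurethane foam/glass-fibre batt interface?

Cylindrical conduction, so R = ln(r₂/r₁)/(2πkL) per layer, in series:
R_stainless steel pipe wall = ln(87.4/85)/(2π×15.9×1) = 2.787×10^-4 K/W
R_polyurethane foam = ln(127.4/87.4)/(2π×0.0242×1) = 2.478 K/W
R_glass-fibre batt = ln(162.4/127.4)/(2π×0.0364×1) = 1.061 K/W
R_outer film = 1/(h_o·2πr_oL) = 1/(15.1×2π×0.1624×1) = 0.0649 K/W
R_total = 3.605 K/W
Q = ΔT/R_total = 60/3.605
Q = 16.6 W/m
T_interface = T_inner − Q·ΣR(inner→interface) = 358 − 16.6×2.479

T ≈ 317 K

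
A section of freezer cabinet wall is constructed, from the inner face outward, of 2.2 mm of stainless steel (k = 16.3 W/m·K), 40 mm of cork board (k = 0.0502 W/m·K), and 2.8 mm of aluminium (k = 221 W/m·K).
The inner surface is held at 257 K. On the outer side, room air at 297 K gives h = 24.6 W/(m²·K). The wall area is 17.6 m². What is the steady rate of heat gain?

Model the wall as resistances in series:
R_stainless steel = L/(kA) = 0.0022/(16.3×17.6) = 7.669×10^-6 K/W
R_cork board = L/(kA) = 0.04/(0.0502×17.6) = 0.04527 K/W
R_aluminium = L/(kA) = 0.0028/(221×17.6) = 7.199×10^-7 K/W
R_outer film = 1/(h_o·A) = 1/(24.6×17.6) = 0.00231 K/W
R_total = 0.04759 K/W
Q = ΔT / R_total = 40 / 0.04759

Q ≈ 840 W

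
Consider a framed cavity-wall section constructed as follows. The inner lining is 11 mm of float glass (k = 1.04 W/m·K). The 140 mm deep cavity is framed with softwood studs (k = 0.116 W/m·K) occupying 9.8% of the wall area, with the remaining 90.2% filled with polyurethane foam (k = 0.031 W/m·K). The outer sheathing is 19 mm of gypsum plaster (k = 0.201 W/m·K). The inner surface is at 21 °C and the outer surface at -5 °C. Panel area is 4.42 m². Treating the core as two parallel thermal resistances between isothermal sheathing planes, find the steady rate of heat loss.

Sheathing layers in series; stud and cavity paths in parallel between them.
R_inner = 0.011/(1.04×4.42) = 0.002393 K/W
R_stud  = 0.14/(0.116×0.098×4.42) = 2.786 K/W
R_cav   = 0.14/(0.031×0.902×4.42) = 1.133 K/W
1/R_core = 1/R_stud + 1/R_cav → R_core = 0.8053 K/W
R_outer = 0.019/(0.201×4.42) = 0.02139 K/W
R_total = 0.8291 K/W
Q = ΔT/R_total = 26/0.8291

Q ≈ 31.4 W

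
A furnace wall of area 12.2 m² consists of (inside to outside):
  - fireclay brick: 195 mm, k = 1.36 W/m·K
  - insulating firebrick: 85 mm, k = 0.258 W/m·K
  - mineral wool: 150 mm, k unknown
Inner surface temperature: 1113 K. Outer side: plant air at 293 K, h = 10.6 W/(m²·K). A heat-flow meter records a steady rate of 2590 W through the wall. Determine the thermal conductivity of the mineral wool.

Thermal resistances in series:
R_fireclay brick = L/(kA) = 0.195/(1.36×12.2) = 0.01175 K/W
R_insulating firebrick = L/(kA) = 0.085/(0.258×12.2) = 0.027 K/W
R_outer film = 1/(h_o·A) = 1/(10.6×12.2) = 0.007733 K/W
Sum of known resistances R_other = 0.04649 K/W
Total R = ΔT/Q = 820/2590 = 0.3166 K/W
R_mineral wool = R_total − R_other = 0.2701 K/W
k = L/(R·A) = 0.15/(0.2701×12.2)

k ≈ 0.0455 W/(m·K)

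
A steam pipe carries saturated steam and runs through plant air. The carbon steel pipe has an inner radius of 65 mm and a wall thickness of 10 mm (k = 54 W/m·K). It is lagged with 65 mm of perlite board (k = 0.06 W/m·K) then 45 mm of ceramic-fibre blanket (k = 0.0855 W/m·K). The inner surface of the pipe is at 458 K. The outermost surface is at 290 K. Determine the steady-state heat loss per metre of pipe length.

q′ ≈ 77.2 W/m

For a radial system each layer contributes R = ln(r_out/r_in)/(2πkL); films add R = 1/(hA).
R_carbon steel pipe wall = ln(75/65)/(2π×54×1) = 4.218×10^-4 K/W
R_perlite board = ln(140/75)/(2π×0.06×1) = 1.656 K/W
R_ceramic-fibre blanket = ln(185/140)/(2π×0.0855×1) = 0.5188 K/W
R_total = 2.175 K/W
Q = ΔT/R_total = 168/2.175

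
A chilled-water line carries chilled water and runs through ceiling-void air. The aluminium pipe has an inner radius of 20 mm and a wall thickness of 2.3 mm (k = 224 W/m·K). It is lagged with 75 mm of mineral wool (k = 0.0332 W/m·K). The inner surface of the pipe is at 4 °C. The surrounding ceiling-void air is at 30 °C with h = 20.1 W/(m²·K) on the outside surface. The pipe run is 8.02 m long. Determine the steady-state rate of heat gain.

Treating each annulus and film as a series resistance:
R_aluminium pipe wall = ln(22.3/20)/(2π×224×8.02) = 9.644×10^-6 K/W
R_mineral wool = ln(97.3/22.3)/(2π×0.0332×8.02) = 0.8806 K/W
R_outer film = 1/(h_o·2πr_oL) = 1/(20.1×2π×0.0973×8.02) = 0.01015 K/W
R_total = 0.8907 K/W
Q = ΔT/R_total = 26/0.8907

Q ≈ 29.2 W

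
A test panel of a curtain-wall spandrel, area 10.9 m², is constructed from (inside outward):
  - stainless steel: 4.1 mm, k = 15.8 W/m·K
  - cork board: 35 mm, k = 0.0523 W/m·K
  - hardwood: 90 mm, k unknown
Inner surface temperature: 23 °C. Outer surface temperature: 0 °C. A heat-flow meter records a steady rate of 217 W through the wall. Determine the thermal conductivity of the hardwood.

Treating each layer as a thermal resistance in series:
R_stainless steel = L/(kA) = 0.0041/(15.8×10.9) = 2.381×10^-5 K/W
R_cork board = L/(kA) = 0.035/(0.0523×10.9) = 0.0614 K/W
Sum of known resistances R_other = 0.06142 K/W
Total R = ΔT/Q = 23/217 = 0.106 K/W
R_hardwood = R_total − R_other = 0.04457 K/W
k = L/(R·A) = 0.09/(0.04457×10.9)

k ≈ 0.185 W/(m·K)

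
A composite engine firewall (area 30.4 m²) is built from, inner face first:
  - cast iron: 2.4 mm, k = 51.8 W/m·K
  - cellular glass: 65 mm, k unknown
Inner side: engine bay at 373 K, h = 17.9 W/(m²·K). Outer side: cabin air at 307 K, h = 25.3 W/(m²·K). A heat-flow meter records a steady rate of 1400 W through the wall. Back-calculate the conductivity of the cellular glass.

Treating each layer as a thermal resistance in series:
R_inner film = 1/(h_i·A) = 1/(17.9×30.4) = 0.001838 K/W
R_cast iron = L/(kA) = 0.0024/(51.8×30.4) = 1.524×10^-6 K/W
R_outer film = 1/(h_o·A) = 1/(25.3×30.4) = 0.0013 K/W
Sum of known resistances R_other = 0.003139 K/W
Total R = ΔT/Q = 66/1400 = 0.04714 K/W
R_cellular glass = R_total − R_other = 0.044 K/W
k = L/(R·A) = 0.065/(0.044×30.4)

k ≈ 0.0486 W/(m·K)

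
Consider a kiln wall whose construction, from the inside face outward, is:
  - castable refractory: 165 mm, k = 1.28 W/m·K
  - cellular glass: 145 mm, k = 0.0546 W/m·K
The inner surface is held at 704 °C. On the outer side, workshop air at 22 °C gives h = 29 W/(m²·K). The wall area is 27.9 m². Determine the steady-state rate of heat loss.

Q ≈ 6750 W

Series thermal resistances:
R_castable refractory = L/(kA) = 0.165/(1.28×27.9) = 0.00462 K/W
R_cellular glass = L/(kA) = 0.145/(0.0546×27.9) = 0.09519 K/W
R_outer film = 1/(h_o·A) = 1/(29×27.9) = 0.001236 K/W
R_total = 0.101 K/W
Q = ΔT / R_total = 682 / 0.101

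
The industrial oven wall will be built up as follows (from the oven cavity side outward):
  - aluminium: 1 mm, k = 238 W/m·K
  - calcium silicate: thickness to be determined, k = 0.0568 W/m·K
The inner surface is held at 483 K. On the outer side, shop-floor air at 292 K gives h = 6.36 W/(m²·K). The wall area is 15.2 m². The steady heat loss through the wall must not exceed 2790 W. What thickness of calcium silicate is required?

L ≈ 50.2 mm

Treating each layer as a thermal resistance in series:
R_aluminium = L/(kA) = 0.001/(238×15.2) = 2.764×10^-7 K/W
R_outer film = 1/(h_o·A) = 1/(6.36×15.2) = 0.01034 K/W
Sum of the known resistances R_other = 0.01034 K/W
Required total resistance R_tot = ΔT/Q_allow = 191/2790 = 0.06846 K/W
R_calcium silicate = R_tot − R_other = 0.05811 K/W
L = R·k·A = 0.05811×0.0568×15.2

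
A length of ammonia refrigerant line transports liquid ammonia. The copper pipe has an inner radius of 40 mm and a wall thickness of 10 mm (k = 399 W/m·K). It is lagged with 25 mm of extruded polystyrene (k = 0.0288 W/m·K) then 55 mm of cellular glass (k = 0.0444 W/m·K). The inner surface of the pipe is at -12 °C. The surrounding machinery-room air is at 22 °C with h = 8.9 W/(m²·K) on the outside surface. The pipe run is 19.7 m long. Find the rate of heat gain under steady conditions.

Q ≈ 154 W

Cylindrical conduction, so R = ln(r₂/r₁)/(2πkL) per layer, in series:
R_copper pipe wall = ln(50/40)/(2π×399×19.7) = 4.518×10^-6 K/W
R_extruded polystyrene = ln(75/50)/(2π×0.0288×19.7) = 0.1137 K/W
R_cellular glass = ln(130/75)/(2π×0.0444×19.7) = 0.1001 K/W
R_outer film = 1/(h_o·2πr_oL) = 1/(8.9×2π×0.13×19.7) = 0.006983 K/W
R_total = 0.2208 K/W
Q = ΔT/R_total = 34/0.2208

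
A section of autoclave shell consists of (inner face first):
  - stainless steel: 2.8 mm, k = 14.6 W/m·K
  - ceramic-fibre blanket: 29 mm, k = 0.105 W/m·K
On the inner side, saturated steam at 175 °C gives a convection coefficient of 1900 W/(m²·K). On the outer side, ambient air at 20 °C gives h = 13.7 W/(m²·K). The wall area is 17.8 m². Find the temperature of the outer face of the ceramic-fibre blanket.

T ≈ 52.3 °C

Model the wall as resistances in series:
R_inner film = 1/(h_i·A) = 1/(1900×17.8) = 2.957×10^-5 K/W
R_stainless steel = L/(kA) = 0.0028/(14.6×17.8) = 1.077×10^-5 K/W
R_ceramic-fibre blanket = L/(kA) = 0.029/(0.105×17.8) = 0.01552 K/W
R_outer film = 1/(h_o·A) = 1/(13.7×17.8) = 0.004101 K/W
R_total = 0.01966 K/W;  Q = ΔT/R_total = 155/0.01966 = 7885 W
T_interface = T_inner − Q·ΣR(inner→interface) = 175 − 7890×0.01556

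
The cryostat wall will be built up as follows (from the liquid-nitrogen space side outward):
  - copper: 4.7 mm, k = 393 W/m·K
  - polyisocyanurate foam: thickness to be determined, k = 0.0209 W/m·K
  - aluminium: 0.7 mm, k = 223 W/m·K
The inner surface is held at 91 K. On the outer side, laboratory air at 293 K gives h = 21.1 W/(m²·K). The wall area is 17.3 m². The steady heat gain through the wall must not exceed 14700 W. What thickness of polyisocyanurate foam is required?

L ≈ 3.98 mm

Model the wall as resistances in series:
R_copper = L/(kA) = 0.0047/(393×17.3) = 6.913×10^-7 K/W
R_aluminium = L/(kA) = 0.0007/(223×17.3) = 1.814×10^-7 K/W
R_outer film = 1/(h_o·A) = 1/(21.1×17.3) = 0.00274 K/W
Sum of the known resistances R_other = 0.00274 K/W
Required total resistance R_tot = ΔT/Q_allow = 202/14700 = 0.01374 K/W
R_polyisocyanurate foam = R_tot − R_other = 0.011 K/W
L = R·k·A = 0.011×0.0209×17.3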